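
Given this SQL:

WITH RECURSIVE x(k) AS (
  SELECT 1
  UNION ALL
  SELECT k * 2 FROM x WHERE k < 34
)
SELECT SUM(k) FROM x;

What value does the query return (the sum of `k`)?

127

Base: k=1.
Iteration 1: 1 < 34 holds -> k = 1 * 2 = 2.
Iteration 2: 2 < 34 holds -> k = 2 * 2 = 4.
Iteration 3: 4 < 34 holds -> k = 4 * 2 = 8.
Iteration 4: 8 < 34 holds -> k = 8 * 2 = 16.
Iteration 5: 16 < 34 holds -> k = 16 * 2 = 32.
Iteration 6: 32 < 34 holds -> k = 32 * 2 = 64.
Iteration 7: 64 < 34 fails; recursion stops.
SUM(k) = 1 + 2 + 4 + 8 + 16 + 32 + 64 = 127.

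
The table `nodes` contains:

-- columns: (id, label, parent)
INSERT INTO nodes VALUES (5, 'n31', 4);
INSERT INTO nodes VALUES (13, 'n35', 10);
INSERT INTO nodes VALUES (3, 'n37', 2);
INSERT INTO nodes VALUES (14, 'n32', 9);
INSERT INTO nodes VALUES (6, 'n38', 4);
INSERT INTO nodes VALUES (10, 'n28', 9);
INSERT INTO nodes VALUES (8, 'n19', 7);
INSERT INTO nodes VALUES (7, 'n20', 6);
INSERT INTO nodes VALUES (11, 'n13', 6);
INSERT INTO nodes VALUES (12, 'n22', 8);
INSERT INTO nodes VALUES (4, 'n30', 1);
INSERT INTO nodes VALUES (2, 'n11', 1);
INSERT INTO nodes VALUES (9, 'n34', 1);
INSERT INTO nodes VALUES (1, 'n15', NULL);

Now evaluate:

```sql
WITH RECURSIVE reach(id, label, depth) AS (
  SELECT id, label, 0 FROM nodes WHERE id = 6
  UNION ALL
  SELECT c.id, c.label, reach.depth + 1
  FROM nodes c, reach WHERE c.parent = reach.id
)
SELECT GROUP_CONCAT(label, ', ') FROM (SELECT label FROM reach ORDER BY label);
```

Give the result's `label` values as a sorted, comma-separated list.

n13, n19, n20, n22, n38

Base: id=6 (n38) at depth 0.
Iteration 1: rows with parent in {6} -> n20 (id 7, depth 1), n13 (id 11, depth 1).
Iteration 2: rows with parent in {7,11} -> n19 (id 8, depth 2).
Iteration 3: rows with parent in {8} -> n22 (id 12, depth 3).
Iteration 4: no rows with parent in {12}; recursion stops.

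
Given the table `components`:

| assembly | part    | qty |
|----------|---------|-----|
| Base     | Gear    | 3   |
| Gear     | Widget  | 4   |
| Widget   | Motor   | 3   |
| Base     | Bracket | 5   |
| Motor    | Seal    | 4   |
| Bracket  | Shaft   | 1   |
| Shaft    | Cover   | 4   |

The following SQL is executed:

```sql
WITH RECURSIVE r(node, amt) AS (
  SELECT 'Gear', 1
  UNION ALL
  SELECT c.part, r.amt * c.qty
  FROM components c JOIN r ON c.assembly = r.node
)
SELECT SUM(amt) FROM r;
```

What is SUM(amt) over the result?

Base: (Gear, amt=1).
Iteration 1: components of {Gear} -> Widget = 1*4 = 4.
Iteration 2: components of {Widget} -> Motor = 4*3 = 12.
Iteration 3: components of {Motor} -> Seal = 12*4 = 48.
Iteration 4: no further components; recursion stops.
SUM(amt) = 1 + 4 + 12 + 48 = 65.

65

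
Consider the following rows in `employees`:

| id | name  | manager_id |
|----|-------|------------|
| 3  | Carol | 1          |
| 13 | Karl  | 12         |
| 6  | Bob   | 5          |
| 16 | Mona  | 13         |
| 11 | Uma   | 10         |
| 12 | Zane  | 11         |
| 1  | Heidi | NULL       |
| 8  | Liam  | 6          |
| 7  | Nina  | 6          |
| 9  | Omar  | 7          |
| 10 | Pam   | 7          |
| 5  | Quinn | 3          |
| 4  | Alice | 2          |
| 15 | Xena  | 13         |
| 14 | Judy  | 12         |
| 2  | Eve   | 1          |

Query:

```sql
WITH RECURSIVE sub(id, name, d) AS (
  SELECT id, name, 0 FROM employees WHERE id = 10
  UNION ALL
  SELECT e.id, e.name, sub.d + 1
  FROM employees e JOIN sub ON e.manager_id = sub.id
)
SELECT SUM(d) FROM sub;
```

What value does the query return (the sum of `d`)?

Base: id=10 (Pam) at d 0.
Iteration 1: rows with manager_id in {10} -> Uma (id 11, d 1).
Iteration 2: rows with manager_id in {11} -> Zane (id 12, d 2).
Iteration 3: rows with manager_id in {12} -> Karl (id 13, d 3), Judy (id 14, d 3).
Iteration 4: rows with manager_id in {13,14} -> Xena (id 15, d 4), Mona (id 16, d 4).
Iteration 5: no rows with manager_id in {15,16}; recursion stops.
SUM(d) = 0 + 1 + 2 + 3 + 3 + 4 + 4 = 17.

17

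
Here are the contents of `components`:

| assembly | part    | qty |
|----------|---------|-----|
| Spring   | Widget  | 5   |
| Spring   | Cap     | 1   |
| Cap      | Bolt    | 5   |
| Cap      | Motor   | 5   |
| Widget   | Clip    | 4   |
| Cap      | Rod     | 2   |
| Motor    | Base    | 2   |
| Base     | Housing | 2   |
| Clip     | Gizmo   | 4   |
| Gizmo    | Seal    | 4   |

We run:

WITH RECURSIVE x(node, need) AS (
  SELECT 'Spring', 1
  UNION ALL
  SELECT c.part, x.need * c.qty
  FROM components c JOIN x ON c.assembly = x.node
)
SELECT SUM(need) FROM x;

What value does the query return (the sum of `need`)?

469

Base: (Spring, need=1).
Iteration 1: components of {Spring} -> Cap = 1*1 = 1, Widget = 1*5 = 5.
Iteration 2: components of {Cap,Widget} -> Bolt = 1*5 = 5, Clip = 5*4 = 20, Motor = 1*5 = 5, Rod = 1*2 = 2.
Iteration 3: components of {Bolt,Clip,Motor,Rod} -> Base = 5*2 = 10, Gizmo = 20*4 = 80.
Iteration 4: components of {Base,Gizmo} -> Housing = 10*2 = 20, Seal = 80*4 = 320.
Iteration 5: no further components; recursion stops.
SUM(need) = 1 + 5 + 1 + 20 + 5 + 5 + 2 + 80 + 10 + 320 + 20 = 469.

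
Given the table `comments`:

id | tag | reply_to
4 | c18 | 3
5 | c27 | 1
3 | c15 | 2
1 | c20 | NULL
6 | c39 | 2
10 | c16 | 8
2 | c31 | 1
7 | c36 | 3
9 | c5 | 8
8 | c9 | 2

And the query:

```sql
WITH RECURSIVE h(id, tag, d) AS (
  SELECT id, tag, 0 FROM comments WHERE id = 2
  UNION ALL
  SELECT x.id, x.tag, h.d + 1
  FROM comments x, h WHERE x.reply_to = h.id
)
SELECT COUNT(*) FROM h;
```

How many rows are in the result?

8

Base: id=2 (c31) at d 0.
Iteration 1: rows with reply_to in {2} -> c15 (id 3, d 1), c39 (id 6, d 1), c9 (id 8, d 1).
Iteration 2: rows with reply_to in {3,6,8} -> c18 (id 4, d 2), c36 (id 7, d 2), c5 (id 9, d 2), c16 (id 10, d 2).
Iteration 3: no rows with reply_to in {4,7,9,10}; recursion stops.
Total rows emitted: 8.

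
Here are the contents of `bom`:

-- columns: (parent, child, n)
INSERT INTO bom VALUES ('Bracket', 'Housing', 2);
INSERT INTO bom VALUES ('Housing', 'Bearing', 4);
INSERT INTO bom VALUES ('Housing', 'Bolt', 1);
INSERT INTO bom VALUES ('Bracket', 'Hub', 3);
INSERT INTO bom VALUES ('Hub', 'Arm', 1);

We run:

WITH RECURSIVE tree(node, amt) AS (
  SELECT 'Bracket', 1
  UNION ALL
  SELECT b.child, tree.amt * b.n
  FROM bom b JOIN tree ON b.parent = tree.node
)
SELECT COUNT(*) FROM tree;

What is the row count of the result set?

Base: (Bracket, amt=1).
Iteration 1: components of {Bracket} -> Housing = 1*2 = 2, Hub = 1*3 = 3.
Iteration 2: components of {Housing,Hub} -> Arm = 3*1 = 3, Bearing = 2*4 = 8, Bolt = 2*1 = 2.
Iteration 3: no further components; recursion stops.
Total rows emitted: 6.

6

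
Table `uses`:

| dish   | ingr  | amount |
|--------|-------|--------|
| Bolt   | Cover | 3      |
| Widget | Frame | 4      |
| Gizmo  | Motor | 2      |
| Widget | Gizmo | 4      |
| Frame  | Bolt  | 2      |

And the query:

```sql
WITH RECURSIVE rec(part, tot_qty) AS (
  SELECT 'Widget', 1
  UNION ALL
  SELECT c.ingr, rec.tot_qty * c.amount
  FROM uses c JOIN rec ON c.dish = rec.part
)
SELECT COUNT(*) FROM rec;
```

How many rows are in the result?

Base: (Widget, tot_qty=1).
Iteration 1: components of {Widget} -> Frame = 1*4 = 4, Gizmo = 1*4 = 4.
Iteration 2: components of {Frame,Gizmo} -> Bolt = 4*2 = 8, Motor = 4*2 = 8.
Iteration 3: components of {Bolt,Motor} -> Cover = 8*3 = 24.
Iteration 4: no further components; recursion stops.
Total rows emitted: 6.

6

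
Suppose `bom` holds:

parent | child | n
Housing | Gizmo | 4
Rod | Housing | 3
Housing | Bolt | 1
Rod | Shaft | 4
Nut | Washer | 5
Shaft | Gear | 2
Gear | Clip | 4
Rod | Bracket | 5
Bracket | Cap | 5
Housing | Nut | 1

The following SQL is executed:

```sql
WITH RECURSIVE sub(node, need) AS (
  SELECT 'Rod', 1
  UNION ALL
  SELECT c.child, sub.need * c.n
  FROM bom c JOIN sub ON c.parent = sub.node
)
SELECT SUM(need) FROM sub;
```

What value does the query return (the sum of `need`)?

111

Base: (Rod, need=1).
Iteration 1: components of {Rod} -> Bracket = 1*5 = 5, Housing = 1*3 = 3, Shaft = 1*4 = 4.
Iteration 2: components of {Bracket,Housing,Shaft} -> Bolt = 3*1 = 3, Cap = 5*5 = 25, Gear = 4*2 = 8, Gizmo = 3*4 = 12, Nut = 3*1 = 3.
Iteration 3: components of {Bolt,Cap,Gear,Gizmo,Nut} -> Clip = 8*4 = 32, Washer = 3*5 = 15.
Iteration 4: no further components; recursion stops.
SUM(need) = 1 + 3 + 5 + 4 + 3 + 12 + 3 + 25 + 8 + 15 + 32 = 111.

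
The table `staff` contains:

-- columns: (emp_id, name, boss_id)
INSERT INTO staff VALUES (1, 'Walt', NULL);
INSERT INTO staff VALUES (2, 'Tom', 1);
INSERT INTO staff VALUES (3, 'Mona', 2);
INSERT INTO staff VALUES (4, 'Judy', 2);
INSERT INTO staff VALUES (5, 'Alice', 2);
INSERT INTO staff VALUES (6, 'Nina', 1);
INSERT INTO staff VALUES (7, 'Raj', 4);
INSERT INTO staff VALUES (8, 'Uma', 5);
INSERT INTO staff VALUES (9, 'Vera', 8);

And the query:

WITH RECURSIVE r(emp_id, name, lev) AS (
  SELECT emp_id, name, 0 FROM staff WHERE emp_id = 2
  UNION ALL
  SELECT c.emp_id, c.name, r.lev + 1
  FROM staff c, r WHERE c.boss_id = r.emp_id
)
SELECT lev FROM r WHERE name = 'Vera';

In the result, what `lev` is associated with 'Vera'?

Base: emp_id=2 (Tom) at lev 0.
Iteration 1: rows with boss_id in {2} -> Mona (id 3, lev 1), Judy (id 4, lev 1), Alice (id 5, lev 1).
Iteration 2: rows with boss_id in {3,4,5} -> Raj (id 7, lev 2), Uma (id 8, lev 2).
Iteration 3: rows with boss_id in {7,8} -> Vera (id 9, lev 3).
Iteration 4: no rows with boss_id in {9}; recursion stops.

3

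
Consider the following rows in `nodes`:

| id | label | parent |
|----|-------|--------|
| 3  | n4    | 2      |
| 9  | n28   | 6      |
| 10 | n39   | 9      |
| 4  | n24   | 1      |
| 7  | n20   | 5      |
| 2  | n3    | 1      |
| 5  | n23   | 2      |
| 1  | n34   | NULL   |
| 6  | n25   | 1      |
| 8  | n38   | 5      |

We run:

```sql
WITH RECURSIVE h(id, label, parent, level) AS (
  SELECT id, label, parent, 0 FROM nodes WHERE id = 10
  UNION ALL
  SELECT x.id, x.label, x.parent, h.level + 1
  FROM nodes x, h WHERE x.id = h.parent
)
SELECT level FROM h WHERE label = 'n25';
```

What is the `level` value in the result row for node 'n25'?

2

Base: id=10 (n39), parent=9, level 0.
Iteration 1: join on id=9 -> n28 (id 9, parent=6, level 1).
Iteration 2: join on id=6 -> n25 (id 6, parent=1, level 2).
Iteration 3: join on id=1 -> n34 (id 1, parent=NULL, level 3).
Iteration 4: parent is NULL; no match; recursion stops.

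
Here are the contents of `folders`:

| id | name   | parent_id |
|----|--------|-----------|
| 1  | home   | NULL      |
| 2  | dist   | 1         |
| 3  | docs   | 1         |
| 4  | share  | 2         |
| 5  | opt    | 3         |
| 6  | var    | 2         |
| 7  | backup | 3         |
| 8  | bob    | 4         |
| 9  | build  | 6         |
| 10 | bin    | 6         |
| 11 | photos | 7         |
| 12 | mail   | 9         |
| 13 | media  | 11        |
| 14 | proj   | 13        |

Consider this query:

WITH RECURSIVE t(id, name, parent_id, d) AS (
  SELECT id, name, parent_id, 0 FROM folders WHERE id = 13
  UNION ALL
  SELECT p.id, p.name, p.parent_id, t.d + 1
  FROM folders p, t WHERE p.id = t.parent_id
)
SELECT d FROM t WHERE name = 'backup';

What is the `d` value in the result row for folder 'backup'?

2

Base: id=13 (media), parent_id=11, d 0.
Iteration 1: join on id=11 -> photos (id 11, parent_id=7, d 1).
Iteration 2: join on id=7 -> backup (id 7, parent_id=3, d 2).
Iteration 3: join on id=3 -> docs (id 3, parent_id=1, d 3).
Iteration 4: join on id=1 -> home (id 1, parent_id=NULL, d 4).
Iteration 5: parent_id is NULL; no match; recursion stops.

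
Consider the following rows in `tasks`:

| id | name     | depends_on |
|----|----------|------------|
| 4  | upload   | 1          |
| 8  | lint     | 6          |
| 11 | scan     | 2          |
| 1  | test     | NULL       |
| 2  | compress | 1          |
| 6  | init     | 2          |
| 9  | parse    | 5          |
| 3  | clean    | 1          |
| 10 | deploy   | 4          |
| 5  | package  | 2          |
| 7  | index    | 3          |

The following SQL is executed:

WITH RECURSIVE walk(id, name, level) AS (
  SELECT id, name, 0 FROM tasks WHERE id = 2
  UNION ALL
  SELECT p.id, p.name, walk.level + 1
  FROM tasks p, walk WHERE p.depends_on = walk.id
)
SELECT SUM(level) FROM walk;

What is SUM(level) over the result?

Base: id=2 (compress) at level 0.
Iteration 1: rows with depends_on in {2} -> package (id 5, level 1), init (id 6, level 1), scan (id 11, level 1).
Iteration 2: rows with depends_on in {5,6,11} -> lint (id 8, level 2), parse (id 9, level 2).
Iteration 3: no rows with depends_on in {8,9}; recursion stops.
SUM(level) = 0 + 1 + 1 + 1 + 2 + 2 = 7.

7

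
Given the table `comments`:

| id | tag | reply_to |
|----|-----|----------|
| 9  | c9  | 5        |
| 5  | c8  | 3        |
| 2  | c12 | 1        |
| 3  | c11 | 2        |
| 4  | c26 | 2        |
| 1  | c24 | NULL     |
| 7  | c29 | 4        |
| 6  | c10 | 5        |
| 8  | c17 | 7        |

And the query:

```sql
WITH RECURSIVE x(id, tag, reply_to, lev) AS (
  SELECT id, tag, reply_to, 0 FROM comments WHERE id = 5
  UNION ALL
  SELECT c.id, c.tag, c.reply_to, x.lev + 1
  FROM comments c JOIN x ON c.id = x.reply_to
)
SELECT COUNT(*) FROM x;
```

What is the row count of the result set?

4

Base: id=5 (c8), reply_to=3, lev 0.
Iteration 1: join on id=3 -> c11 (id 3, reply_to=2, lev 1).
Iteration 2: join on id=2 -> c12 (id 2, reply_to=1, lev 2).
Iteration 3: join on id=1 -> c24 (id 1, reply_to=NULL, lev 3).
Iteration 4: reply_to is NULL; no match; recursion stops.
Total rows emitted: 4.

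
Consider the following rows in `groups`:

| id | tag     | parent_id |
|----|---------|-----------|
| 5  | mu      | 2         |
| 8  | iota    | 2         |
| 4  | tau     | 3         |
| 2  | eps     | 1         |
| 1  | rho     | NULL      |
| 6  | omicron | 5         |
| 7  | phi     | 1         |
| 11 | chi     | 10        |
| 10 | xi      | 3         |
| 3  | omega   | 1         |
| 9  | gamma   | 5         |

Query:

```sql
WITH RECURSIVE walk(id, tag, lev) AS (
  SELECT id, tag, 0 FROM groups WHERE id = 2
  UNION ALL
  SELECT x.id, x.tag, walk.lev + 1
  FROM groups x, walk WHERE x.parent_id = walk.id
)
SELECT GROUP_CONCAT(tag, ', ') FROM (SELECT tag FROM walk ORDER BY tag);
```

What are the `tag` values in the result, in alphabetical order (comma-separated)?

Base: id=2 (eps) at lev 0.
Iteration 1: rows with parent_id in {2} -> mu (id 5, lev 1), iota (id 8, lev 1).
Iteration 2: rows with parent_id in {5,8} -> omicron (id 6, lev 2), gamma (id 9, lev 2).
Iteration 3: no rows with parent_id in {6,9}; recursion stops.

eps, gamma, iota, mu, omicron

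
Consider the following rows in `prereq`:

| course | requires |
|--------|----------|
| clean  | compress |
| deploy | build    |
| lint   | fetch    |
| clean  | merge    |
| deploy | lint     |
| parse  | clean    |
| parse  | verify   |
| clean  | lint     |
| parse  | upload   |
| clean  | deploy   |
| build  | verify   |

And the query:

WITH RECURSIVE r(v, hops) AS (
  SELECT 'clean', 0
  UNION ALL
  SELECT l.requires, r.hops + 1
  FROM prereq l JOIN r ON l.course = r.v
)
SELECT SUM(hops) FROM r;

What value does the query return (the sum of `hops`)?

16

Base: (clean, hops=0).
Iteration 1: edges from {clean} -> (compress, hops=1), (deploy, hops=1), (lint, hops=1), (merge, hops=1).
Iteration 2: edges from {compress,deploy,lint,merge} -> (build, hops=2), (fetch, hops=2), (lint, hops=2).
Iteration 3: edges from {build,fetch,lint} -> (fetch, hops=3), (verify, hops=3).
Iteration 4: no outgoing edges from {fetch,verify}; recursion stops.
SUM(hops) = 0 + 1 + 1 + 1 + 1 + 2 + 2 + 2 + 3 + 3 = 16.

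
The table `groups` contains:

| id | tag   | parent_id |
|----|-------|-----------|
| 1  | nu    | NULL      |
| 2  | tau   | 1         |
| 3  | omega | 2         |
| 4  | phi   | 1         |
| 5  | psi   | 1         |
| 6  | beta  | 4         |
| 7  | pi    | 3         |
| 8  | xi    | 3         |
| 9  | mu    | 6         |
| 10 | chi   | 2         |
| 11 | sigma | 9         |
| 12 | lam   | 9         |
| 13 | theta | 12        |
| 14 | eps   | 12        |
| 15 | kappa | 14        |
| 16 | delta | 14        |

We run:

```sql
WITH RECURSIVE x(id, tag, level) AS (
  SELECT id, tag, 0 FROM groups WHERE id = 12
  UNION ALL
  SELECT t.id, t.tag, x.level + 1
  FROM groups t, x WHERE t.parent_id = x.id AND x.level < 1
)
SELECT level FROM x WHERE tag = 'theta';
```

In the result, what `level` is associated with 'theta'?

1

Base: id=12 (lam) at level 0.
Iteration 1: rows with parent_id in {12} -> theta (id 13, level 1), eps (id 14, level 1).
Iteration 2: level < 1 fails for all current rows; recursion stops.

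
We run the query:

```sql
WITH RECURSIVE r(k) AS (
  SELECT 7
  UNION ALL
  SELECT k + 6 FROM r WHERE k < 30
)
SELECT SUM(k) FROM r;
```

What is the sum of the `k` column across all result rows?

95

Base: k=7.
Iteration 1: 7 < 30 holds -> k = 7 + 6 = 13.
Iteration 2: 13 < 30 holds -> k = 13 + 6 = 19.
Iteration 3: 19 < 30 holds -> k = 19 + 6 = 25.
Iteration 4: 25 < 30 holds -> k = 25 + 6 = 31.
Iteration 5: 31 < 30 fails; recursion stops.
SUM(k) = 7 + 13 + 19 + 25 + 31 = 95.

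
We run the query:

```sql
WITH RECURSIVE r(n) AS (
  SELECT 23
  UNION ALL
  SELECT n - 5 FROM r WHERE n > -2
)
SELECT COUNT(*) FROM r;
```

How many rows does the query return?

6

Base: n=23.
Iteration 1: 23 > -2 holds -> n = 23 - 5 = 18.
Iteration 2: 18 > -2 holds -> n = 18 - 5 = 13.
Iteration 3: 13 > -2 holds -> n = 13 - 5 = 8.
Iteration 4: 8 > -2 holds -> n = 8 - 5 = 3.
Iteration 5: 3 > -2 holds -> n = 3 - 5 = -2.
Iteration 6: -2 > -2 fails; recursion stops.
Total rows emitted: 6.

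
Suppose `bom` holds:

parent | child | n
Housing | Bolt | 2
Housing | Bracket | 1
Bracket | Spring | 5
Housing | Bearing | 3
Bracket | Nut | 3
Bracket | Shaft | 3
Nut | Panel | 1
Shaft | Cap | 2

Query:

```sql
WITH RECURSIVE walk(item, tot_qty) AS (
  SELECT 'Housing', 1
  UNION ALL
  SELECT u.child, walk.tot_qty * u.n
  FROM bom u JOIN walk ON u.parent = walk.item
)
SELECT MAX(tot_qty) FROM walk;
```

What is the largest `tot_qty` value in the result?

Base: (Housing, tot_qty=1).
Iteration 1: components of {Housing} -> Bearing = 1*3 = 3, Bolt = 1*2 = 2, Bracket = 1*1 = 1.
Iteration 2: components of {Bearing,Bolt,Bracket} -> Nut = 1*3 = 3, Shaft = 1*3 = 3, Spring = 1*5 = 5.
Iteration 3: components of {Nut,Shaft,Spring} -> Cap = 3*2 = 6, Panel = 3*1 = 3.
Iteration 4: no further components; recursion stops.
tot_qty values: 1, 2, 1, 3, 5, 3, 3, 3, 6; the maximum is 6.

6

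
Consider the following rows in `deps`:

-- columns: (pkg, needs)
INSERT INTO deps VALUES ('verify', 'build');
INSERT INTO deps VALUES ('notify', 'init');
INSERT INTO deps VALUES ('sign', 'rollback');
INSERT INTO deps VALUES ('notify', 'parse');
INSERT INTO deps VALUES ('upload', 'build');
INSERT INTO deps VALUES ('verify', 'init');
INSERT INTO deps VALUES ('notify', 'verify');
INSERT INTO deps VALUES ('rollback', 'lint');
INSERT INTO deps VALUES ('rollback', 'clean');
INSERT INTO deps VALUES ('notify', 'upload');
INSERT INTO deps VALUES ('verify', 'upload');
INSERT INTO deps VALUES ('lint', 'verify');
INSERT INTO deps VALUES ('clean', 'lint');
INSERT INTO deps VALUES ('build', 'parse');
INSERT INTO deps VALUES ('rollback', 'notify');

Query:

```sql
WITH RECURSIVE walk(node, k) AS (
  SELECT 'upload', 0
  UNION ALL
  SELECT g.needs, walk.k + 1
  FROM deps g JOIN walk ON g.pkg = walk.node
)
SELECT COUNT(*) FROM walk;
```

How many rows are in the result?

3

Base: (upload, k=0).
Iteration 1: edges from {upload} -> (build, k=1).
Iteration 2: edges from {build} -> (parse, k=2).
Iteration 3: no outgoing edges from {parse}; recursion stops.
Total rows emitted: 3.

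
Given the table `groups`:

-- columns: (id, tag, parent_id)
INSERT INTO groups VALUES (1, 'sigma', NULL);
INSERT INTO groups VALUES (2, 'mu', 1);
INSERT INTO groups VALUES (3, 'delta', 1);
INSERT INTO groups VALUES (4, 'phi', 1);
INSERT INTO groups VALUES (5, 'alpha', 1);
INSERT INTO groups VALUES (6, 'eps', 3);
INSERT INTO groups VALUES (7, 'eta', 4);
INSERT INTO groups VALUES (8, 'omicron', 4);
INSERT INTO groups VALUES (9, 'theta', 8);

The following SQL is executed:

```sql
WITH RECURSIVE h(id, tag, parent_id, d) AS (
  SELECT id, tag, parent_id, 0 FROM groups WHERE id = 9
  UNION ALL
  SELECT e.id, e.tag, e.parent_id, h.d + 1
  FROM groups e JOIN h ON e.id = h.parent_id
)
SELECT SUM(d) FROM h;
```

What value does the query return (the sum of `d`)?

Base: id=9 (theta), parent_id=8, d 0.
Iteration 1: join on id=8 -> omicron (id 8, parent_id=4, d 1).
Iteration 2: join on id=4 -> phi (id 4, parent_id=1, d 2).
Iteration 3: join on id=1 -> sigma (id 1, parent_id=NULL, d 3).
Iteration 4: parent_id is NULL; no match; recursion stops.
SUM(d) = 0 + 1 + 2 + 3 = 6.

6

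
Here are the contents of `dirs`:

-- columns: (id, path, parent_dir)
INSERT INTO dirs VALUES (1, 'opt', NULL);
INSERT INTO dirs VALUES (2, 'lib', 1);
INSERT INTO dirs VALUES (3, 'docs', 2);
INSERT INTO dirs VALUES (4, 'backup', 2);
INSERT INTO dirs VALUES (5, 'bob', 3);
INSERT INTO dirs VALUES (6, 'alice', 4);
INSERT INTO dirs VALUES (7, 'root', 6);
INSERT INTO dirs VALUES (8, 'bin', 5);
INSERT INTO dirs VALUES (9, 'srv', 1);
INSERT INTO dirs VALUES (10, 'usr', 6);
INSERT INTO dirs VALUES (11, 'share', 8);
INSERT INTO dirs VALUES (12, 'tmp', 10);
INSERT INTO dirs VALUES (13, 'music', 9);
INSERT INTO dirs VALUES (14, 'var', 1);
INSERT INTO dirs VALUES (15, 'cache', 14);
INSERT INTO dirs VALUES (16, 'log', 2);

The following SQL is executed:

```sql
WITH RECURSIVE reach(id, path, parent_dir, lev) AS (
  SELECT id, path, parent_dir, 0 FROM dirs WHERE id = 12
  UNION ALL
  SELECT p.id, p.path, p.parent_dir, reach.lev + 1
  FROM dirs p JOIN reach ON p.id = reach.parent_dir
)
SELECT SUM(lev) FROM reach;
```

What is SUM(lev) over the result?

15

Base: id=12 (tmp), parent_dir=10, lev 0.
Iteration 1: join on id=10 -> usr (id 10, parent_dir=6, lev 1).
Iteration 2: join on id=6 -> alice (id 6, parent_dir=4, lev 2).
Iteration 3: join on id=4 -> backup (id 4, parent_dir=2, lev 3).
Iteration 4: join on id=2 -> lib (id 2, parent_dir=1, lev 4).
Iteration 5: join on id=1 -> opt (id 1, parent_dir=NULL, lev 5).
Iteration 6: parent_dir is NULL; no match; recursion stops.
SUM(lev) = 0 + 1 + 2 + 3 + 4 + 5 = 15.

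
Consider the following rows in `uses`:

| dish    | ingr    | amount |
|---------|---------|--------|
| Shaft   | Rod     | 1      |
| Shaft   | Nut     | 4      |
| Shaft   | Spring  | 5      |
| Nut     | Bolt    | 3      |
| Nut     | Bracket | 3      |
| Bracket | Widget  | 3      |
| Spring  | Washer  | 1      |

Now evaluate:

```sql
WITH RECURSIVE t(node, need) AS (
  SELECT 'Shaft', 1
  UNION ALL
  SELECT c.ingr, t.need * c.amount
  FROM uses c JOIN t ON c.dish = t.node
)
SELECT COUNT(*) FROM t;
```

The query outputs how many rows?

8

Base: (Shaft, need=1).
Iteration 1: components of {Shaft} -> Nut = 1*4 = 4, Rod = 1*1 = 1, Spring = 1*5 = 5.
Iteration 2: components of {Nut,Rod,Spring} -> Bolt = 4*3 = 12, Bracket = 4*3 = 12, Washer = 5*1 = 5.
Iteration 3: components of {Bolt,Bracket,Washer} -> Widget = 12*3 = 36.
Iteration 4: no further components; recursion stops.
Total rows emitted: 8.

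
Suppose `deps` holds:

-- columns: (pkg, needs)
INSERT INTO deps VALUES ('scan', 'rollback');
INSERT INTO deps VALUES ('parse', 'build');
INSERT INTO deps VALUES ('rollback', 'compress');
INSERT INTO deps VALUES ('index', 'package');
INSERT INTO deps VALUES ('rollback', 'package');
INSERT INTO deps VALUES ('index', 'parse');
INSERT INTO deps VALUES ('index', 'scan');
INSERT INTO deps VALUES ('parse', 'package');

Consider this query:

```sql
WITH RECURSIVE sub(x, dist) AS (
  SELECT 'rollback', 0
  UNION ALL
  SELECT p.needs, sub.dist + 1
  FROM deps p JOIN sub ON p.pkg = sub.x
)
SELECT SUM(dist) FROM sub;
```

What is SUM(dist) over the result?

2

Base: (rollback, dist=0).
Iteration 1: edges from {rollback} -> (compress, dist=1), (package, dist=1).
Iteration 2: no outgoing edges from {compress,package}; recursion stops.
SUM(dist) = 0 + 1 + 1 = 2.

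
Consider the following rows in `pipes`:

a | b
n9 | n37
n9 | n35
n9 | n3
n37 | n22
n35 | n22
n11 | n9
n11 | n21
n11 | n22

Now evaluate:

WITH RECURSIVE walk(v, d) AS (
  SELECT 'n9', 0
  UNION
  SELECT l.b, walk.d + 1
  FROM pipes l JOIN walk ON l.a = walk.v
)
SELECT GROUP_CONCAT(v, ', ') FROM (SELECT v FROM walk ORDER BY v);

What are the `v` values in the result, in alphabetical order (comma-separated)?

n22, n3, n35, n37, n9

Base: (n9, d=0).
Iteration 1: edges from {n9} -> (n3, d=1), (n35, d=1), (n37, d=1).
Iteration 2: edges from {n3,n35,n37} -> (n22, d=2). [UNION drops 1 duplicate row(s)]
Iteration 3: no outgoing edges from {n22}; recursion stops.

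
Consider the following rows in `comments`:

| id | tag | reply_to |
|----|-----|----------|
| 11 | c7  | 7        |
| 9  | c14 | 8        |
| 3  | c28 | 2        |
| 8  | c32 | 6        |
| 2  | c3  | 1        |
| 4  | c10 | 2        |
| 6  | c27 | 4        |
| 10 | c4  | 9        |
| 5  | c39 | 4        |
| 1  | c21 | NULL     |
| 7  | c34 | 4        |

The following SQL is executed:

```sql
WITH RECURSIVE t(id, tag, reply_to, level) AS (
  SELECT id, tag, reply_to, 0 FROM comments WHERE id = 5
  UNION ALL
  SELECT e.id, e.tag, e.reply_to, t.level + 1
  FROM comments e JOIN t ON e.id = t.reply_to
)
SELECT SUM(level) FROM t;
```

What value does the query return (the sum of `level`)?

Base: id=5 (c39), reply_to=4, level 0.
Iteration 1: join on id=4 -> c10 (id 4, reply_to=2, level 1).
Iteration 2: join on id=2 -> c3 (id 2, reply_to=1, level 2).
Iteration 3: join on id=1 -> c21 (id 1, reply_to=NULL, level 3).
Iteration 4: reply_to is NULL; no match; recursion stops.
SUM(level) = 0 + 1 + 2 + 3 = 6.

6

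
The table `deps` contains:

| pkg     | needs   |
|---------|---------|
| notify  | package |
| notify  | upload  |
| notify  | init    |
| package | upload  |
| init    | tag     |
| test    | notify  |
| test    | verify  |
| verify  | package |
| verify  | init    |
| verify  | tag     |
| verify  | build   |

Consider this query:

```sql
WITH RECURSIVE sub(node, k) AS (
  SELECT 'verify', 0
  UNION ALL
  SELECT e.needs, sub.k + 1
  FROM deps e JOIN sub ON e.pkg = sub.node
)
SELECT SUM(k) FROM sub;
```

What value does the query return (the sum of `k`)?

8

Base: (verify, k=0).
Iteration 1: edges from {verify} -> (build, k=1), (init, k=1), (package, k=1), (tag, k=1).
Iteration 2: edges from {build,init,package,tag} -> (tag, k=2), (upload, k=2).
Iteration 3: no outgoing edges from {tag,upload}; recursion stops.
SUM(k) = 0 + 1 + 1 + 1 + 1 + 2 + 2 = 8.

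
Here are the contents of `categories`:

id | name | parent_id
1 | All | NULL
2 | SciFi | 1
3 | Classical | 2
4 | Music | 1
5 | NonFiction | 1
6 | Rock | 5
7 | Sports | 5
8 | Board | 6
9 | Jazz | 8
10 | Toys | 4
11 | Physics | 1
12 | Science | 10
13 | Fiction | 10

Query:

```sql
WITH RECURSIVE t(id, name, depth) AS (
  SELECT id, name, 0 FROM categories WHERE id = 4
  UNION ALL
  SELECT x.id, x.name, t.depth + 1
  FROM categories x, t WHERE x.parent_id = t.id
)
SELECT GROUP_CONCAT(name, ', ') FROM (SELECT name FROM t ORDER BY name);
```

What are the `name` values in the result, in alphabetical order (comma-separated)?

Fiction, Music, Science, Toys

Base: id=4 (Music) at depth 0.
Iteration 1: rows with parent_id in {4} -> Toys (id 10, depth 1).
Iteration 2: rows with parent_id in {10} -> Science (id 12, depth 2), Fiction (id 13, depth 2).
Iteration 3: no rows with parent_id in {12,13}; recursion stops.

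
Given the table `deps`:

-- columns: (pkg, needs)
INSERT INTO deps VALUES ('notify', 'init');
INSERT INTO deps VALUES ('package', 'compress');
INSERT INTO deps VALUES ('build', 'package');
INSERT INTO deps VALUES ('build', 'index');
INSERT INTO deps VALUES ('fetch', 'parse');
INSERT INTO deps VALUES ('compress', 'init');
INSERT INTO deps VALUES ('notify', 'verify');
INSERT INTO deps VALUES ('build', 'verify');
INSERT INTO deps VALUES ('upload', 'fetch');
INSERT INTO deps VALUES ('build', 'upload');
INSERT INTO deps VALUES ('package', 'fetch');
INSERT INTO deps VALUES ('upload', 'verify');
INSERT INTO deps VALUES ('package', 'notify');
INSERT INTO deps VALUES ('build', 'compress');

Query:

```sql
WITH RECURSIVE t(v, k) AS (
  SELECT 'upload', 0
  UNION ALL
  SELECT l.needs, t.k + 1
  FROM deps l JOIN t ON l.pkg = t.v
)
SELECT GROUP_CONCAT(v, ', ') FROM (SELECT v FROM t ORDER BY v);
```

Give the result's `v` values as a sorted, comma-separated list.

Base: (upload, k=0).
Iteration 1: edges from {upload} -> (fetch, k=1), (verify, k=1).
Iteration 2: edges from {fetch,verify} -> (parse, k=2).
Iteration 3: no outgoing edges from {parse}; recursion stops.

fetch, parse, upload, verify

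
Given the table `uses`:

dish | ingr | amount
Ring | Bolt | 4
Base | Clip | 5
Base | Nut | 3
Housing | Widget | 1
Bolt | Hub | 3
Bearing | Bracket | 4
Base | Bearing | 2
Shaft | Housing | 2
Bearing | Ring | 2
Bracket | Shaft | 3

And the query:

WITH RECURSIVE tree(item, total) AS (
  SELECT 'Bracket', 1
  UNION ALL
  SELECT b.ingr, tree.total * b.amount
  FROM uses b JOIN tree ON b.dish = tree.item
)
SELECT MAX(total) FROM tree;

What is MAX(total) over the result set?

6

Base: (Bracket, total=1).
Iteration 1: components of {Bracket} -> Shaft = 1*3 = 3.
Iteration 2: components of {Shaft} -> Housing = 3*2 = 6.
Iteration 3: components of {Housing} -> Widget = 6*1 = 6.
Iteration 4: no further components; recursion stops.
total values: 1, 3, 6, 6; the maximum is 6.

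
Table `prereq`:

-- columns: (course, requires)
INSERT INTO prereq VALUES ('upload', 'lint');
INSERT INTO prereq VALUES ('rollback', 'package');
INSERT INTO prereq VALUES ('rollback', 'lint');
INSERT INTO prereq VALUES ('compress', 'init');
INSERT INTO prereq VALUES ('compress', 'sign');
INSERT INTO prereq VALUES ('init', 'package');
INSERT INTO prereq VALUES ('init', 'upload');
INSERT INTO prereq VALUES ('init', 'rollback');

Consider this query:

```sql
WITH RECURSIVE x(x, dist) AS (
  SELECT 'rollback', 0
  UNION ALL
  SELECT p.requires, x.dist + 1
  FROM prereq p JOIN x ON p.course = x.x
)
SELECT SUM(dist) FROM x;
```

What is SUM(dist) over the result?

Base: (rollback, dist=0).
Iteration 1: edges from {rollback} -> (lint, dist=1), (package, dist=1).
Iteration 2: no outgoing edges from {lint,package}; recursion stops.
SUM(dist) = 0 + 1 + 1 = 2.

2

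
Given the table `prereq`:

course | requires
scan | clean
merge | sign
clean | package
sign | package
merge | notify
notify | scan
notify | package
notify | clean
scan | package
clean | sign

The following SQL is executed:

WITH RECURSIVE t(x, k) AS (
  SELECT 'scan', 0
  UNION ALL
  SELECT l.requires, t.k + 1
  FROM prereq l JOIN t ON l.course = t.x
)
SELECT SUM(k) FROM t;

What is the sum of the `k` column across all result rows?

9

Base: (scan, k=0).
Iteration 1: edges from {scan} -> (clean, k=1), (package, k=1).
Iteration 2: edges from {clean,package} -> (package, k=2), (sign, k=2).
Iteration 3: edges from {package,sign} -> (package, k=3).
Iteration 4: no outgoing edges from {package}; recursion stops.
SUM(k) = 0 + 1 + 1 + 2 + 2 + 3 = 9.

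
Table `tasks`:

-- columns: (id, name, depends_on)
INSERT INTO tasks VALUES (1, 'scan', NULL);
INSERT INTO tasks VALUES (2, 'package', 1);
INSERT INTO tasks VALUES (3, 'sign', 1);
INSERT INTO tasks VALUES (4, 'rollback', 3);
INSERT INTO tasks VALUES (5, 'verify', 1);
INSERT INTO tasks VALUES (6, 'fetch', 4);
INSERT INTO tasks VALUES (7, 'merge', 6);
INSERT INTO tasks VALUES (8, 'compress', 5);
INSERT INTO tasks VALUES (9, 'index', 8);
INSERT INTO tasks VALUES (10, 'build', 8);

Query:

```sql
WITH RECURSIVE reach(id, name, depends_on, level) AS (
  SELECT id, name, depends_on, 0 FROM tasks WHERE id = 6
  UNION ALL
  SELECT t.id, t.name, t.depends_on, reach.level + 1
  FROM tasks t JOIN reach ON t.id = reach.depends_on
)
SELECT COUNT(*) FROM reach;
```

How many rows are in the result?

4

Base: id=6 (fetch), depends_on=4, level 0.
Iteration 1: join on id=4 -> rollback (id 4, depends_on=3, level 1).
Iteration 2: join on id=3 -> sign (id 3, depends_on=1, level 2).
Iteration 3: join on id=1 -> scan (id 1, depends_on=NULL, level 3).
Iteration 4: depends_on is NULL; no match; recursion stops.
Total rows emitted: 4.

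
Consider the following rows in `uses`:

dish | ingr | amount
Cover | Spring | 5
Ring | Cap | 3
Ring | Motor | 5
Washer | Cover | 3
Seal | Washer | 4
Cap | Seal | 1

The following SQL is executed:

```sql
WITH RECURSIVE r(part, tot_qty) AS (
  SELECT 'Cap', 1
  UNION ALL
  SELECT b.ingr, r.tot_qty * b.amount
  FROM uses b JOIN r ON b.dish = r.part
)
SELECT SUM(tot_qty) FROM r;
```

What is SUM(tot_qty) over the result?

Base: (Cap, tot_qty=1).
Iteration 1: components of {Cap} -> Seal = 1*1 = 1.
Iteration 2: components of {Seal} -> Washer = 1*4 = 4.
Iteration 3: components of {Washer} -> Cover = 4*3 = 12.
Iteration 4: components of {Cover} -> Spring = 12*5 = 60.
Iteration 5: no further components; recursion stops.
SUM(tot_qty) = 1 + 1 + 4 + 12 + 60 = 78.

78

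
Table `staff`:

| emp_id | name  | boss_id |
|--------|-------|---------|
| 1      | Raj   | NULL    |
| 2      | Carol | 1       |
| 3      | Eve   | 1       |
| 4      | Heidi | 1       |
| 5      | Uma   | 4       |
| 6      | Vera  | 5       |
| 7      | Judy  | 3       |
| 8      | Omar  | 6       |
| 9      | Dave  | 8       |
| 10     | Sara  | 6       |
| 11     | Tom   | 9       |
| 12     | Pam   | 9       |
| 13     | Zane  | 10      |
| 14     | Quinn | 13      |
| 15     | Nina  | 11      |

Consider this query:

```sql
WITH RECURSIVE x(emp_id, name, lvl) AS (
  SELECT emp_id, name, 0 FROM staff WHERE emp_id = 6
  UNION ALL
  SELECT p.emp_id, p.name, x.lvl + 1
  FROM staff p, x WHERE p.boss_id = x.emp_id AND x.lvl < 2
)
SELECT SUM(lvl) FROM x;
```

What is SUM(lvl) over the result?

Base: emp_id=6 (Vera) at lvl 0.
Iteration 1: rows with boss_id in {6} -> Omar (id 8, lvl 1), Sara (id 10, lvl 1).
Iteration 2: rows with boss_id in {8,10} -> Dave (id 9, lvl 2), Zane (id 13, lvl 2).
Iteration 3: lvl < 2 fails for all current rows; recursion stops.
SUM(lvl) = 0 + 1 + 1 + 2 + 2 = 6.

6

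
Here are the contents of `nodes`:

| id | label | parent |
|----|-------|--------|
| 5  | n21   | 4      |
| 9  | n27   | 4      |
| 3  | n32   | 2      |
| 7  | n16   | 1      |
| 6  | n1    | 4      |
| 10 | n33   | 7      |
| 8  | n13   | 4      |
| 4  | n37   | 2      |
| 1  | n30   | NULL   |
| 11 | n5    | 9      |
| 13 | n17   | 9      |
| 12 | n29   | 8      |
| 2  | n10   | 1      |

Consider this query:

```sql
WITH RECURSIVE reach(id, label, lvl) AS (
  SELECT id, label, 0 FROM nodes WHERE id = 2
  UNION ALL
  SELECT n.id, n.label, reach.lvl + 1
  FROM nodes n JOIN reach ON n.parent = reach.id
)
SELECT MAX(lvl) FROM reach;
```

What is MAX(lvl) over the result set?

Base: id=2 (n10) at lvl 0.
Iteration 1: rows with parent in {2} -> n32 (id 3, lvl 1), n37 (id 4, lvl 1).
Iteration 2: rows with parent in {3,4} -> n21 (id 5, lvl 2), n1 (id 6, lvl 2), n13 (id 8, lvl 2), n27 (id 9, lvl 2).
Iteration 3: rows with parent in {5,6,8,9} -> n5 (id 11, lvl 3), n29 (id 12, lvl 3), n17 (id 13, lvl 3).
Iteration 4: no rows with parent in {11,12,13}; recursion stops.
lvl values: 0, 1, 1, 2, 2, 2, 2, 3, 3, 3; the maximum is 3.

3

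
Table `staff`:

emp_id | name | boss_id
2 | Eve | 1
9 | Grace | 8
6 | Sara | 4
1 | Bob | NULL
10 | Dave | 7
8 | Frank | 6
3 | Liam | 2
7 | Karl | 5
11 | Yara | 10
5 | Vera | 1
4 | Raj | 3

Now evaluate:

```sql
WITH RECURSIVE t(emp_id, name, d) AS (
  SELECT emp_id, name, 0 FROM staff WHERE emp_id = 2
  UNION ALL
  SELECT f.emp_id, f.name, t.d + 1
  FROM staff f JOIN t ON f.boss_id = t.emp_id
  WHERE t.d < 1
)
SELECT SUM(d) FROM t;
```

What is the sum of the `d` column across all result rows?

Base: emp_id=2 (Eve) at d 0.
Iteration 1: rows with boss_id in {2} -> Liam (id 3, d 1).
Iteration 2: d < 1 fails for all current rows; recursion stops.
SUM(d) = 0 + 1 = 1.

1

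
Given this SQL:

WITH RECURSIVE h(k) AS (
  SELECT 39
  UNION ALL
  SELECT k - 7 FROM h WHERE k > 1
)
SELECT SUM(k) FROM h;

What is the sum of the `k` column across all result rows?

126

Base: k=39.
Iteration 1: 39 > 1 holds -> k = 39 - 7 = 32.
Iteration 2: 32 > 1 holds -> k = 32 - 7 = 25.
Iteration 3: 25 > 1 holds -> k = 25 - 7 = 18.
Iteration 4: 18 > 1 holds -> k = 18 - 7 = 11.
Iteration 5: 11 > 1 holds -> k = 11 - 7 = 4.
Iteration 6: 4 > 1 holds -> k = 4 - 7 = -3.
Iteration 7: -3 > 1 fails; recursion stops.
SUM(k) = 39 + 32 + 25 + 18 + 11 + 4 + -3 = 126.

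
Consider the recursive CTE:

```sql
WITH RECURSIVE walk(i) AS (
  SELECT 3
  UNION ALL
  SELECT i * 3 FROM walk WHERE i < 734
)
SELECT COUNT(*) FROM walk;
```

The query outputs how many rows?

Base: i=3.
Iteration 1: 3 < 734 holds -> i = 3 * 3 = 9.
Iteration 2: 9 < 734 holds -> i = 9 * 3 = 27.
Iteration 3: 27 < 734 holds -> i = 27 * 3 = 81.
Iteration 4: 81 < 734 holds -> i = 81 * 3 = 243.
Iteration 5: 243 < 734 holds -> i = 243 * 3 = 729.
Iteration 6: 729 < 734 holds -> i = 729 * 3 = 2187.
Iteration 7: 2187 < 734 fails; recursion stops.
Total rows emitted: 7.

7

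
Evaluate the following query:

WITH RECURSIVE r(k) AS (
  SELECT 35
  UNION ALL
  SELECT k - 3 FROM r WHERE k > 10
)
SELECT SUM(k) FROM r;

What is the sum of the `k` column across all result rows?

Base: k=35.
Iteration 1: 35 > 10 holds -> k = 35 - 3 = 32.
Iteration 2: 32 > 10 holds -> k = 32 - 3 = 29.
Iteration 3: 29 > 10 holds -> k = 29 - 3 = 26.
Iteration 4: 26 > 10 holds -> k = 26 - 3 = 23.
Iteration 5: 23 > 10 holds -> k = 23 - 3 = 20.
Iteration 6: 20 > 10 holds -> k = 20 - 3 = 17.
Iteration 7: 17 > 10 holds -> k = 17 - 3 = 14.
Iteration 8: 14 > 10 holds -> k = 14 - 3 = 11.
Iteration 9: 11 > 10 holds -> k = 11 - 3 = 8.
Iteration 10: 8 > 10 fails; recursion stops.
SUM(k) = 35 + 32 + 29 + 26 + 23 + 20 + 17 + 14 + 11 + 8 = 215.

215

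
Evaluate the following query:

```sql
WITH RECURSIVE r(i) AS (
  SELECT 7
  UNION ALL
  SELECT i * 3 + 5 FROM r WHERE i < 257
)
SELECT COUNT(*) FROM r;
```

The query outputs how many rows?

Base: i=7.
Iteration 1: 7 < 257 holds -> i = 7 * 3 + 5 = 26.
Iteration 2: 26 < 257 holds -> i = 26 * 3 + 5 = 83.
Iteration 3: 83 < 257 holds -> i = 83 * 3 + 5 = 254.
Iteration 4: 254 < 257 holds -> i = 254 * 3 + 5 = 767.
Iteration 5: 767 < 257 fails; recursion stops.
Total rows emitted: 5.

5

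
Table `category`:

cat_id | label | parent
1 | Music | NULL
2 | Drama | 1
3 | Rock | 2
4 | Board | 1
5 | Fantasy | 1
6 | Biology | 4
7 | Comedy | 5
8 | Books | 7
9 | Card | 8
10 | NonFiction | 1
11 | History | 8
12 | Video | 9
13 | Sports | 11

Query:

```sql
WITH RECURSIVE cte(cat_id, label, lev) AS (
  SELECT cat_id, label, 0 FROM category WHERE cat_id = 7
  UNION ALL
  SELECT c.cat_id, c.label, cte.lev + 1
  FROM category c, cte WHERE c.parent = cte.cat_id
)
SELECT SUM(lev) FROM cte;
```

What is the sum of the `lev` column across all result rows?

11

Base: cat_id=7 (Comedy) at lev 0.
Iteration 1: rows with parent in {7} -> Books (id 8, lev 1).
Iteration 2: rows with parent in {8} -> Card (id 9, lev 2), History (id 11, lev 2).
Iteration 3: rows with parent in {9,11} -> Video (id 12, lev 3), Sports (id 13, lev 3).
Iteration 4: no rows with parent in {12,13}; recursion stops.
SUM(lev) = 0 + 1 + 2 + 2 + 3 + 3 = 11.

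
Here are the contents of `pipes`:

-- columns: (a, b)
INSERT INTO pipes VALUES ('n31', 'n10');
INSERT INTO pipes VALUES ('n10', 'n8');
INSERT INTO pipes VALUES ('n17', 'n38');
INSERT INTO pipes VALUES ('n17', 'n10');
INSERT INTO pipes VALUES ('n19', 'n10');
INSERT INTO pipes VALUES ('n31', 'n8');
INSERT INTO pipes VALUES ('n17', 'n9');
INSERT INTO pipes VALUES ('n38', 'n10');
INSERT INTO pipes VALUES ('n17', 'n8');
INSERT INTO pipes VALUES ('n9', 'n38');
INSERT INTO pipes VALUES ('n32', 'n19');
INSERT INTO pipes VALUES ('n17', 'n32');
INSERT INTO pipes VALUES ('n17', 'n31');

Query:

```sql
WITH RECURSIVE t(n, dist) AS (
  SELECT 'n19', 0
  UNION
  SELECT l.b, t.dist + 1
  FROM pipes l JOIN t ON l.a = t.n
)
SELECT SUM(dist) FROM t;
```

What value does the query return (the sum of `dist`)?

3

Base: (n19, dist=0).
Iteration 1: edges from {n19} -> (n10, dist=1).
Iteration 2: edges from {n10} -> (n8, dist=2).
Iteration 3: no outgoing edges from {n8}; recursion stops.
SUM(dist) = 0 + 1 + 2 = 3.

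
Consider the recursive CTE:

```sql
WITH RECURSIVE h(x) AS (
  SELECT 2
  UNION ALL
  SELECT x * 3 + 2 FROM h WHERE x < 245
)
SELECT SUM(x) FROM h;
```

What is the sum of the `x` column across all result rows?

1086

Base: x=2.
Iteration 1: 2 < 245 holds -> x = 2 * 3 + 2 = 8.
Iteration 2: 8 < 245 holds -> x = 8 * 3 + 2 = 26.
Iteration 3: 26 < 245 holds -> x = 26 * 3 + 2 = 80.
Iteration 4: 80 < 245 holds -> x = 80 * 3 + 2 = 242.
Iteration 5: 242 < 245 holds -> x = 242 * 3 + 2 = 728.
Iteration 6: 728 < 245 fails; recursion stops.
SUM(x) = 2 + 8 + 26 + 80 + 242 + 728 = 1086.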